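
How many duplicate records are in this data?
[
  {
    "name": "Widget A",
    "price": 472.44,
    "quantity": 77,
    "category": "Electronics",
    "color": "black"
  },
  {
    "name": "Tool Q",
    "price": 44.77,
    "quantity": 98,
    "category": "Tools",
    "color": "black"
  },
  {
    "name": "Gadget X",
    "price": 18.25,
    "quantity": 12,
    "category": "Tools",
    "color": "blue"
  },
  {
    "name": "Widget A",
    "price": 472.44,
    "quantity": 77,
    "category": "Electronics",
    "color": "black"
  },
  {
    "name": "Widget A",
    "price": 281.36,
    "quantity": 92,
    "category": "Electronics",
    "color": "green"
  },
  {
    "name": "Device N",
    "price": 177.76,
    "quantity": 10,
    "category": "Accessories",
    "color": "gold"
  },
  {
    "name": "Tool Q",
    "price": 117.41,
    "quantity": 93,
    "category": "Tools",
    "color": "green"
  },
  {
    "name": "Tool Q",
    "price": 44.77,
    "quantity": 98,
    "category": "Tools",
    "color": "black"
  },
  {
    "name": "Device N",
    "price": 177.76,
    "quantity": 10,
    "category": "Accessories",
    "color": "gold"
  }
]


Checking 9 records for duplicates:

  Row 1: Widget A ($472.44, qty 77)
  Row 2: Tool Q ($44.77, qty 98)
  Row 3: Gadget X ($18.25, qty 12)
  Row 4: Widget A ($472.44, qty 77) <-- DUPLICATE
  Row 5: Widget A ($281.36, qty 92)
  Row 6: Device N ($177.76, qty 10)
  Row 7: Tool Q ($117.41, qty 93)
  Row 8: Tool Q ($44.77, qty 98) <-- DUPLICATE
  Row 9: Device N ($177.76, qty 10) <-- DUPLICATE

Duplicates found: 3
Unique records: 6

3 duplicates, 6 unique


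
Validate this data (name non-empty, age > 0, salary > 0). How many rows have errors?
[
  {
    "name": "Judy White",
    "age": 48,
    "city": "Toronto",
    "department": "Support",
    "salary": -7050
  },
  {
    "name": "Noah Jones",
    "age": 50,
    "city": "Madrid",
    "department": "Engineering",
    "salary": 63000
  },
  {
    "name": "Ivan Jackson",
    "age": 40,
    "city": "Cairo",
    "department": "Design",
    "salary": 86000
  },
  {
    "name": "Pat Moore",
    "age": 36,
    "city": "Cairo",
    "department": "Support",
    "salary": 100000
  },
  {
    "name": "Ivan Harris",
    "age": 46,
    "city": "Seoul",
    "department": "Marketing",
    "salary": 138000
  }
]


Validating 5 records:
Rules: name non-empty, age > 0, salary > 0

  Row 1 (Judy White): negative salary: -7050
  Row 2 (Noah Jones): OK
  Row 3 (Ivan Jackson): OK
  Row 4 (Pat Moore): OK
  Row 5 (Ivan Harris): OK

Total errors: 1

1 errors


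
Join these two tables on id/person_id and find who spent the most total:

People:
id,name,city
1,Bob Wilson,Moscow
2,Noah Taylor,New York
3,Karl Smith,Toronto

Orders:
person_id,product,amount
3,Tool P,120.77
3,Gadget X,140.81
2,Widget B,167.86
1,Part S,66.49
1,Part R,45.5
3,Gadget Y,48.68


Join on: people.id = orders.person_id

Joined rows:
  Karl Smith (Toronto) bought Tool P for $120.77
  Karl Smith (Toronto) bought Gadget X for $140.81
  Noah Taylor (New York) bought Widget B for $167.86
  Bob Wilson (Moscow) bought Part S for $66.49
  Bob Wilson (Moscow) bought Part R for $45.5
  Karl Smith (Toronto) bought Gadget Y for $48.68

Total per person:
  Karl Smith: $310.26
  Noah Taylor: $167.86
  Bob Wilson: $111.99

Top spender: Karl Smith ($310.26)

Karl Smith ($310.26)


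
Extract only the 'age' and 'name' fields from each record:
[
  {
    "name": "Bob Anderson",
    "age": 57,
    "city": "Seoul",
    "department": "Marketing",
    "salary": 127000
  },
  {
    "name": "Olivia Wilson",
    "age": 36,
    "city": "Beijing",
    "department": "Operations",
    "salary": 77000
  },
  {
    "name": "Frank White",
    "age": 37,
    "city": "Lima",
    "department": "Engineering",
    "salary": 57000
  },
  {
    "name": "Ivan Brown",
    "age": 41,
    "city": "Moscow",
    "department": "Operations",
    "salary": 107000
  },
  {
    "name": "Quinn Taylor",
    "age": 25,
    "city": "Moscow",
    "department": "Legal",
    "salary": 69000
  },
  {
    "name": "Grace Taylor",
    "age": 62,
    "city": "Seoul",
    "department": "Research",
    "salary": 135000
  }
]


Original: 6 records with fields: name, age, city, department, salary
Keep: ['age', 'name']
Drop: ['city', 'department', 'salary']
Result: 6 records, 2 fields each

[
  {
    "age": 57,
    "name": "Bob Anderson"
  },
  {
    "age": 36,
    "name": "Olivia Wilson"
  },
  {
    "age": 37,
    "name": "Frank White"
  },
  {
    "age": 41,
    "name": "Ivan Brown"
  },
  {
    "age": 25,
    "name": "Quinn Taylor"
  },
  {
    "age": 62,
    "name": "Grace Taylor"
  }
]


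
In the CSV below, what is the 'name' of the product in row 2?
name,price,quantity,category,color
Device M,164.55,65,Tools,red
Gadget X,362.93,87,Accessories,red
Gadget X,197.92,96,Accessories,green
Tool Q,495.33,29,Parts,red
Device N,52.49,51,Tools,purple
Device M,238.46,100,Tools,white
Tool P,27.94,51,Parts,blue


Query: Row 2 ('Gadget X'), column 'name'
Value: Gadget X

Gadget X


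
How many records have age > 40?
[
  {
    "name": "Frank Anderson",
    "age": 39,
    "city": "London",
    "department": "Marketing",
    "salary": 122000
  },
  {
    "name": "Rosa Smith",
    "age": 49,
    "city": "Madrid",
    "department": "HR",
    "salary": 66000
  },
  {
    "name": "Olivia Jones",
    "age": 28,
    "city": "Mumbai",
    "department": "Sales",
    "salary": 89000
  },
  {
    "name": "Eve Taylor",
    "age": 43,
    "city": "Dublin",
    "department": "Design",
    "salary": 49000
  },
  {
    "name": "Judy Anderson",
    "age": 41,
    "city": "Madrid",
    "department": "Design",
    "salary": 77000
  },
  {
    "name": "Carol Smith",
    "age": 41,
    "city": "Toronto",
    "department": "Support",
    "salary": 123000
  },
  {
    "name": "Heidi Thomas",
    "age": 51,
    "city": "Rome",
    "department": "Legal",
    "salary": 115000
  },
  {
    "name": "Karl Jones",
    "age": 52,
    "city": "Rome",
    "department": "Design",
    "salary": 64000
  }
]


Data: 8 records
Condition: age > 40

Checking each record:
  Frank Anderson: 39
  Rosa Smith: 49 MATCH
  Olivia Jones: 28
  Eve Taylor: 43 MATCH
  Judy Anderson: 41 MATCH
  Carol Smith: 41 MATCH
  Heidi Thomas: 51 MATCH
  Karl Jones: 52 MATCH

Count: 6

6


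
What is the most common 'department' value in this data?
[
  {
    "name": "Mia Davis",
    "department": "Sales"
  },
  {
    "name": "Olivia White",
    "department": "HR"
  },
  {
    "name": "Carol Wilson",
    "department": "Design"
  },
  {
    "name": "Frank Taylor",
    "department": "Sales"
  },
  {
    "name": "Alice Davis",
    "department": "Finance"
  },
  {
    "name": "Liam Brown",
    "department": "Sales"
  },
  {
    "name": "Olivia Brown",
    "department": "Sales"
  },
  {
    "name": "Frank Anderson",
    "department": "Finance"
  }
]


Counting 'department' values across 8 records:

  Sales: 4 ####
  Finance: 2 ##
  HR: 1 #
  Design: 1 #

Most common: Sales (4 times)

Sales (4 times)


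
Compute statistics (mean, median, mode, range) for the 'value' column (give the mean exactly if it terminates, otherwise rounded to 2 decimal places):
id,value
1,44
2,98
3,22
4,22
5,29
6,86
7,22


Data: [44, 98, 22, 22, 29, 86, 22]
Count: 7
Sum: 323
Mean: 323/7 ≈ 46.14 (rounded to 2 decimal places)
Sorted: [22, 22, 22, 29, 44, 86, 98]
Median: 29.0
Mode: 22 (3 times)
Range: 98 - 22 = 76
Min: 22, Max: 98

mean≈46.14, median=29.0, mode=22, range=76


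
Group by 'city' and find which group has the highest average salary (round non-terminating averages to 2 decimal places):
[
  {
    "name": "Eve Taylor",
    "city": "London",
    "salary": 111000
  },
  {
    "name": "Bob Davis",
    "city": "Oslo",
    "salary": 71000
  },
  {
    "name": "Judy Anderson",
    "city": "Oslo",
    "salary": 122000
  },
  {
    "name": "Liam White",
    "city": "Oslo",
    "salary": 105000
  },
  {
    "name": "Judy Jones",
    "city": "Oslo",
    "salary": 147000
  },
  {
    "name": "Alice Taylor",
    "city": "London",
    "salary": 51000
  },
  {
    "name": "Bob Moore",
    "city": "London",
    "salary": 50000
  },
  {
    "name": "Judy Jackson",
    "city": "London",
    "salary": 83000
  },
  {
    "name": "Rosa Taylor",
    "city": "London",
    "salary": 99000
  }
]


Group by: city

Groups:
  London: 5 people, avg salary = 394000/5 = $78800
  Oslo: 4 people, avg salary = 445000/4 = $111250

Highest average salary: Oslo ($111250)

Oslo ($111250)


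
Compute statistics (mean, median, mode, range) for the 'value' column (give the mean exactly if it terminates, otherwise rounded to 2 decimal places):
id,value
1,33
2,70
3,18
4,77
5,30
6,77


Data: [33, 70, 18, 77, 30, 77]
Count: 6
Sum: 305
Mean: 305/6 ≈ 50.83 (rounded to 2 decimal places)
Sorted: [18, 30, 33, 70, 77, 77]
Median: 51.5
Mode: 77 (2 times)
Range: 77 - 18 = 59
Min: 18, Max: 77

mean≈50.83, median=51.5, mode=77, range=59


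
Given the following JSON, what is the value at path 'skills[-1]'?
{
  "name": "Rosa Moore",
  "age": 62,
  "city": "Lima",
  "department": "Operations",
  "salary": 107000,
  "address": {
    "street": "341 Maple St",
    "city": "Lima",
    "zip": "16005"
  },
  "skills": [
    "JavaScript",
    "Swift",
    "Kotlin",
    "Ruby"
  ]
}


Query: skills[-1]
Path: skills -> last element
Value: Ruby

Ruby


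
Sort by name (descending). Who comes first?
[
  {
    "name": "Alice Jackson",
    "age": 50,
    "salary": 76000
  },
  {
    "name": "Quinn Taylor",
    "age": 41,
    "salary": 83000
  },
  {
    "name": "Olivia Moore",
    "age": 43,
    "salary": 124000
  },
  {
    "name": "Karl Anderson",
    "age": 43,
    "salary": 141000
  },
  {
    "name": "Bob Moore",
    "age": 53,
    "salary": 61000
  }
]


Sort by: name (descending)

Sorted order:
  1. Quinn Taylor (name = Quinn Taylor)
  2. Olivia Moore (name = Olivia Moore)
  3. Karl Anderson (name = Karl Anderson)
  4. Bob Moore (name = Bob Moore)
  5. Alice Jackson (name = Alice Jackson)

First: Quinn Taylor

Quinn Taylor


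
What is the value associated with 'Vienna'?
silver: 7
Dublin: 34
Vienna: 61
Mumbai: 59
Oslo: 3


Looking up key 'Vienna'
Value: 61

61


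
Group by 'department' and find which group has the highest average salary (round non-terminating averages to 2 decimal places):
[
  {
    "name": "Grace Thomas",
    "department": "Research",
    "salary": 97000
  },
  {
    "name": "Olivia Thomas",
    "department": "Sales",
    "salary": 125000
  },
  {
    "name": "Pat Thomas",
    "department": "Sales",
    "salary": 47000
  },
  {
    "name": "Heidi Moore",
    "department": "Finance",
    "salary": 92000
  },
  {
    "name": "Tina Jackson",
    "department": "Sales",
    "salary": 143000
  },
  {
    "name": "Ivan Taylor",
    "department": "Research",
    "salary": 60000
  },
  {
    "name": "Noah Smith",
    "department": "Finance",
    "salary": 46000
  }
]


Group by: department

Groups:
  Finance: 2 people, avg salary = 138000/2 = $69000
  Research: 2 people, avg salary = 157000/2 = $78500
  Sales: 3 people, avg salary = 315000/3 = $105000

Highest average salary: Sales ($105000)

Sales ($105000)


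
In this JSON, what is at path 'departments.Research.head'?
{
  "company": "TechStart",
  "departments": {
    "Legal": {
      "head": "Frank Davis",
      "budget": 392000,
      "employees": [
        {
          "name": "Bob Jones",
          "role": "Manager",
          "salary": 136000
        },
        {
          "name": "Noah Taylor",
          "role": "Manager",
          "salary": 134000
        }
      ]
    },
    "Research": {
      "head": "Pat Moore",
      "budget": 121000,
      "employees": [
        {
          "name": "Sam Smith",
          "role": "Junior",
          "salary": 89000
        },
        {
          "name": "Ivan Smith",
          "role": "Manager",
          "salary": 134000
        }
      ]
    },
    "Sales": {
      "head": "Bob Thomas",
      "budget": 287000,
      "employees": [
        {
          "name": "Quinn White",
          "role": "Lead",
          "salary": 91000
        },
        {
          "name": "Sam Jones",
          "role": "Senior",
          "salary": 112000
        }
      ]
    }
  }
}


Path: departments.Research.head

Navigate:
  -> departments
  -> Research
  -> head = 'Pat Moore'

Pat Moore


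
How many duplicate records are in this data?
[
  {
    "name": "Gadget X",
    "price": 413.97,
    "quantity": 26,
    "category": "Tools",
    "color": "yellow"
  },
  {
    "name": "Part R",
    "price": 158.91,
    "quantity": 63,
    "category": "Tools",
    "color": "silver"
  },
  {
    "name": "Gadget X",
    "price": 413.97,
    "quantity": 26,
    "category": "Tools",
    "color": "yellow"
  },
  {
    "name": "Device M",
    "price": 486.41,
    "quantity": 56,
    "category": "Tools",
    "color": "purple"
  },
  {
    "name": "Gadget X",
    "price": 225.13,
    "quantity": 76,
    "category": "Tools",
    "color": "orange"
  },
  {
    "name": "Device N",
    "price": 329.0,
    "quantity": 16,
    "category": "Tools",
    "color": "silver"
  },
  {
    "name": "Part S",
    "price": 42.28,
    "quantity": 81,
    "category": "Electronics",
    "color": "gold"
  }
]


Checking 7 records for duplicates:

  Row 1: Gadget X ($413.97, qty 26)
  Row 2: Part R ($158.91, qty 63)
  Row 3: Gadget X ($413.97, qty 26) <-- DUPLICATE
  Row 4: Device M ($486.41, qty 56)
  Row 5: Gadget X ($225.13, qty 76)
  Row 6: Device N ($329.0, qty 16)
  Row 7: Part S ($42.28, qty 81)

Duplicates found: 1
Unique records: 6

1 duplicates, 6 unique


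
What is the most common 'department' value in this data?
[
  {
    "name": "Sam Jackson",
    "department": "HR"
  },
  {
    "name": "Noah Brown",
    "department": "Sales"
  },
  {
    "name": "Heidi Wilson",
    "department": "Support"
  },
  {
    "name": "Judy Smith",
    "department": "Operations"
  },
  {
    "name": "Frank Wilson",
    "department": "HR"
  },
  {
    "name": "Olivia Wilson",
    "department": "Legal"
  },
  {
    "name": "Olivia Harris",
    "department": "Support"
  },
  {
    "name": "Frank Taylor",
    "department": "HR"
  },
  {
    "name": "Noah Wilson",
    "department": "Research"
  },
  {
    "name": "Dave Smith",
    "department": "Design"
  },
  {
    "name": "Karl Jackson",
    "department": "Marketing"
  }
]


Counting 'department' values across 11 records:

  HR: 3 ###
  Support: 2 ##
  Sales: 1 #
  Operations: 1 #
  Legal: 1 #
  Research: 1 #
  Design: 1 #
  Marketing: 1 #

Most common: HR (3 times)

HR (3 times)


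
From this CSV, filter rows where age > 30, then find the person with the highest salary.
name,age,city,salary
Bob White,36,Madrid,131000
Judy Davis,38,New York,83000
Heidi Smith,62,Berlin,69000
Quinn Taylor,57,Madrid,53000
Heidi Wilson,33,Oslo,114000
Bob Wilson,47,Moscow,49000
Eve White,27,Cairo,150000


Filter: age > 30
Sort by: salary (descending)

Filtered records (6):
  Bob White, age 36, salary $131000
  Heidi Wilson, age 33, salary $114000
  Judy Davis, age 38, salary $83000
  Heidi Smith, age 62, salary $69000
  Quinn Taylor, age 57, salary $53000
  Bob Wilson, age 47, salary $49000

Highest salary: Bob White ($131000)

Bob White


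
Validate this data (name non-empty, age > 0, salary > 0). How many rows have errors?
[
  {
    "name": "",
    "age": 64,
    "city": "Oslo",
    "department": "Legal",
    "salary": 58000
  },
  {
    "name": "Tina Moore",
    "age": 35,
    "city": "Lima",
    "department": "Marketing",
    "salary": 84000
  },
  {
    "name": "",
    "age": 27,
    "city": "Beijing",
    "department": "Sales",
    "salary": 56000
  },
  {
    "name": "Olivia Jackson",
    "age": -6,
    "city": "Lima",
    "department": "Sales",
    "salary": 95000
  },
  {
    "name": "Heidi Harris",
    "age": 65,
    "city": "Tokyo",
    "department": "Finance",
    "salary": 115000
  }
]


Validating 5 records:
Rules: name non-empty, age > 0, salary > 0

  Row 1 (???): empty name
  Row 2 (Tina Moore): OK
  Row 3 (???): empty name
  Row 4 (Olivia Jackson): negative age: -6
  Row 5 (Heidi Harris): OK

Total errors: 3

3 errors


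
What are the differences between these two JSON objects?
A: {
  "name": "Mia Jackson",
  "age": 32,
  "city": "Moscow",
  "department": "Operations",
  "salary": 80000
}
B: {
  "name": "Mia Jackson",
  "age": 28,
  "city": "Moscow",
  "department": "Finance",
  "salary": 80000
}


Comparing each field (in key order):
  name: same
  age: DIFFERENT
  city: same
  department: DIFFERENT
  salary: same
Differences:
  age: 32 -> 28
  department: Operations -> Finance

2 field(s) changed

2 changes: age, department


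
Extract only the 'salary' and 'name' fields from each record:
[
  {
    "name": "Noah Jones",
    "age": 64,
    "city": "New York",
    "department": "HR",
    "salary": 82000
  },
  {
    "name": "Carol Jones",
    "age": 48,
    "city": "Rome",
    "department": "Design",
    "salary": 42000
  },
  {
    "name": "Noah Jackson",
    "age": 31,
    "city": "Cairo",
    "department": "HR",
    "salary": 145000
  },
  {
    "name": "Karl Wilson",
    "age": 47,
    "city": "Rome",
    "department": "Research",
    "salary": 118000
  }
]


Original: 4 records with fields: name, age, city, department, salary
Keep: ['salary', 'name']
Drop: ['age', 'city', 'department']
Result: 4 records, 2 fields each

[
  {
    "salary": 82000,
    "name": "Noah Jones"
  },
  {
    "salary": 42000,
    "name": "Carol Jones"
  },
  {
    "salary": 145000,
    "name": "Noah Jackson"
  },
  {
    "salary": 118000,
    "name": "Karl Wilson"
  }
]


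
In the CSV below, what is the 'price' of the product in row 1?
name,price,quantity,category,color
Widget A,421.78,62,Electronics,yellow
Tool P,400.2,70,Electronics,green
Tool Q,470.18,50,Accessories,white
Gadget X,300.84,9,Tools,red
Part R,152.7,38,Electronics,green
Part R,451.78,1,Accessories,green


Query: Row 1 ('Widget A'), column 'price'
Value: 421.78

421.78


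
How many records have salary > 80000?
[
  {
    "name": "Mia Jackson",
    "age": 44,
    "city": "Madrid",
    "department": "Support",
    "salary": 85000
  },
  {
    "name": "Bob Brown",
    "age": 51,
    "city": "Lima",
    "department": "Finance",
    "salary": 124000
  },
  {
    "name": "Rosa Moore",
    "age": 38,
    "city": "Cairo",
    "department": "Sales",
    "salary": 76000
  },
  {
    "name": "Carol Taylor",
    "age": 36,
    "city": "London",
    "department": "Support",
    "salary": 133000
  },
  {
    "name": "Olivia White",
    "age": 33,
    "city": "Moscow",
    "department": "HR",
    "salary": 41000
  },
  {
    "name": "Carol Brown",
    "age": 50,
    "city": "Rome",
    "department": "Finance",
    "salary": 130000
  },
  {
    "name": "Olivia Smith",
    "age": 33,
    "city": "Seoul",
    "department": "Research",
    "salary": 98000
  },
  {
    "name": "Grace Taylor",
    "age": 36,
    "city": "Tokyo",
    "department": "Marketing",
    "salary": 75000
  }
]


Data: 8 records
Condition: salary > 80000

Checking each record:
  Mia Jackson: 85000 MATCH
  Bob Brown: 124000 MATCH
  Rosa Moore: 76000
  Carol Taylor: 133000 MATCH
  Olivia White: 41000
  Carol Brown: 130000 MATCH
  Olivia Smith: 98000 MATCH
  Grace Taylor: 75000

Count: 5

5


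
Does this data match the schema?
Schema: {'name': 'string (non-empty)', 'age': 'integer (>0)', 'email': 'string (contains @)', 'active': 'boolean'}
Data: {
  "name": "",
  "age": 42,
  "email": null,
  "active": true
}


Validating each field against schema:
  name: FAIL ("" is an empty string)
  age: OK (positive integer)
  email: FAIL (null is not a string)
  active: OK (boolean)

Result: INVALID (2 errors: name, email)

INVALID (2 errors: name, email)


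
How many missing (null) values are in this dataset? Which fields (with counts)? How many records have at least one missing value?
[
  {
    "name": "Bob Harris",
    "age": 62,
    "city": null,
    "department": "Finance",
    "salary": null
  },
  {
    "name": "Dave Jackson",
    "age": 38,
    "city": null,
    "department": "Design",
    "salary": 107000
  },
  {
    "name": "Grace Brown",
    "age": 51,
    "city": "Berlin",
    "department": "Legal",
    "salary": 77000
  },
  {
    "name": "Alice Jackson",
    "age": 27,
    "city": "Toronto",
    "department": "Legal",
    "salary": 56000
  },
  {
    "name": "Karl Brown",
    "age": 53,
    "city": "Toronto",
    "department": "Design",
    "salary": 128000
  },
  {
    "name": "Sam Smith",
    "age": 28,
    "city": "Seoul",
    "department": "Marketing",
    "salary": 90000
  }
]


Checking for missing (null) values in 6 records:

  Bob Harris: city, salary
  Dave Jackson: city
  Grace Brown: complete
  Alice Jackson: complete
  Karl Brown: complete
  Sam Smith: complete

Per field:
  name: 0 missing
  age: 0 missing
  city: 2 missing
  department: 0 missing
  salary: 1 missing

Total missing values: 3
Records with any missing: 2

3 missing values (city: 2, salary: 1); 2 incomplete records


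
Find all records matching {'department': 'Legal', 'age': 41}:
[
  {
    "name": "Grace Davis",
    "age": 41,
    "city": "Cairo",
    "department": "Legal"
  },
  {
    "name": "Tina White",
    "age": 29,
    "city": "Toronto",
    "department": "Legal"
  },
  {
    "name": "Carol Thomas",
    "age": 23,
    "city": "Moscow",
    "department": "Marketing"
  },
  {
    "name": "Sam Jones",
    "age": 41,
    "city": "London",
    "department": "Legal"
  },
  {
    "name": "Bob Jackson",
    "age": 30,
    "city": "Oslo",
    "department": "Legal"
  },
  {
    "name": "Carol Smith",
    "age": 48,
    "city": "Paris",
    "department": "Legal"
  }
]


Search criteria: {'department': 'Legal', 'age': 41}

Checking 6 records:
  Grace Davis: {department: Legal, age: 41} <-- MATCH
  Tina White: {department: Legal, age: 29}
  Carol Thomas: {department: Marketing, age: 23}
  Sam Jones: {department: Legal, age: 41} <-- MATCH
  Bob Jackson: {department: Legal, age: 30}
  Carol Smith: {department: Legal, age: 48}

Matches: ["Grace Davis", "Sam Jones"]

["Grace Davis", "Sam Jones"]


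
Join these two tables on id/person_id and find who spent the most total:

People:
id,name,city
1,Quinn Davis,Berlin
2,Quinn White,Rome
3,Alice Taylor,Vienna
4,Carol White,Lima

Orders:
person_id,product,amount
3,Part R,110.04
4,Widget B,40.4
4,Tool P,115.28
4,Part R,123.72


Join on: people.id = orders.person_id

Joined rows:
  Alice Taylor (Vienna) bought Part R for $110.04
  Carol White (Lima) bought Widget B for $40.4
  Carol White (Lima) bought Tool P for $115.28
  Carol White (Lima) bought Part R for $123.72

Total per person:
  Carol White: $279.40
  Alice Taylor: $110.04

Top spender: Carol White ($279.40)

Carol White ($279.40)


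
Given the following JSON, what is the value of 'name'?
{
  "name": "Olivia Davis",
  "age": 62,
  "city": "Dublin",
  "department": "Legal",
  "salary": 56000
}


Looking up field 'name'
Value: Olivia Davis

Olivia Davis


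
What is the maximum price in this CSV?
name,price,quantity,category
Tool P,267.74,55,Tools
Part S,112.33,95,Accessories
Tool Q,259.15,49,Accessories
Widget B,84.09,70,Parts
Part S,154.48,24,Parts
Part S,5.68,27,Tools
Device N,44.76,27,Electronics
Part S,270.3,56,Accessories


Computing maximum price:
Values: [267.74, 112.33, 259.15, 84.09, 154.48, 5.68, 44.76, 270.3]
Max = 270.3

270.3


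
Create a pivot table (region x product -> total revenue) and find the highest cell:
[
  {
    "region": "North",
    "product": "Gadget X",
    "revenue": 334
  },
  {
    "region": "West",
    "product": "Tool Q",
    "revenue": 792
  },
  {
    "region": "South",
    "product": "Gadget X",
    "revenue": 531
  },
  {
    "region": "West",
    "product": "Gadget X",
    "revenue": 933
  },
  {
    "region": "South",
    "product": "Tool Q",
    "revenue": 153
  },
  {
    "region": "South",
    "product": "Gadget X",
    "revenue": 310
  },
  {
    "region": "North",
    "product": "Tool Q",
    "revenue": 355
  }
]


Pivot: region (rows) x product (columns) -> total revenue

     Gadget X      Tool Q      
North          334           355  
South          841           153  
West           933           792  

Highest: West / Gadget X = $933

West / Gadget X = $933


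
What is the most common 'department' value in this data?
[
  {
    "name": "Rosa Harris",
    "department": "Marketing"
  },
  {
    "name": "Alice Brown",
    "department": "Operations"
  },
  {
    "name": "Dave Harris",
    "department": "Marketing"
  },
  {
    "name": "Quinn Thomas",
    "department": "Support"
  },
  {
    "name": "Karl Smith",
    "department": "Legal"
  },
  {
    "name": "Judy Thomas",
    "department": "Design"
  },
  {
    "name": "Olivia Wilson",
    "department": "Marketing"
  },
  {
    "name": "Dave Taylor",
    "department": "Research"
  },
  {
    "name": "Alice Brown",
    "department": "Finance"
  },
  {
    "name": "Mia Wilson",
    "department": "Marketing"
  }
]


Counting 'department' values across 10 records:

  Marketing: 4 ####
  Operations: 1 #
  Support: 1 #
  Legal: 1 #
  Design: 1 #
  Research: 1 #
  Finance: 1 #

Most common: Marketing (4 times)

Marketing (4 times)


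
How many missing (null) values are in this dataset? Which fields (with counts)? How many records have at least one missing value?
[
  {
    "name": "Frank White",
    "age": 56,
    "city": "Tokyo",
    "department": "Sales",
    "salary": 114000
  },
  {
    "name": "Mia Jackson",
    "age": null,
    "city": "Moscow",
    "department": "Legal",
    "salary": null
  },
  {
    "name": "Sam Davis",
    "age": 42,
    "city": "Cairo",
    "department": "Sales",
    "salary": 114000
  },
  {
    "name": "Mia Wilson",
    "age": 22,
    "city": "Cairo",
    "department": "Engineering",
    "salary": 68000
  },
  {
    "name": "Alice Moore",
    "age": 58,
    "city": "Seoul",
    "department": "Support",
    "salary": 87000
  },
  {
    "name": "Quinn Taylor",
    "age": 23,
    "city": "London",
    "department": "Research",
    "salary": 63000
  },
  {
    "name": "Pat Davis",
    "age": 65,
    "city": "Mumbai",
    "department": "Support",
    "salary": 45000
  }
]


Checking for missing (null) values in 7 records:

  Frank White: complete
  Mia Jackson: age, salary
  Sam Davis: complete
  Mia Wilson: complete
  Alice Moore: complete
  Quinn Taylor: complete
  Pat Davis: complete

Per field:
  name: 0 missing
  age: 1 missing
  city: 0 missing
  department: 0 missing
  salary: 1 missing

Total missing values: 2
Records with any missing: 1

2 missing values (age: 1, salary: 1); 1 incomplete records


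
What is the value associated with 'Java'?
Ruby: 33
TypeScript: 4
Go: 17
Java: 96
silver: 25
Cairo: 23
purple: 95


Looking up key 'Java'
Value: 96

96


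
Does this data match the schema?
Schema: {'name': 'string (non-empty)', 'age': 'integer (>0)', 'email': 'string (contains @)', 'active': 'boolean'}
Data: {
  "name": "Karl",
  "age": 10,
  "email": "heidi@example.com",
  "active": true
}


Validating each field against schema:
  name: OK (non-empty string)
  age: OK (positive integer)
  email: OK (string with @)
  active: OK (boolean)

Result: VALID

VALID


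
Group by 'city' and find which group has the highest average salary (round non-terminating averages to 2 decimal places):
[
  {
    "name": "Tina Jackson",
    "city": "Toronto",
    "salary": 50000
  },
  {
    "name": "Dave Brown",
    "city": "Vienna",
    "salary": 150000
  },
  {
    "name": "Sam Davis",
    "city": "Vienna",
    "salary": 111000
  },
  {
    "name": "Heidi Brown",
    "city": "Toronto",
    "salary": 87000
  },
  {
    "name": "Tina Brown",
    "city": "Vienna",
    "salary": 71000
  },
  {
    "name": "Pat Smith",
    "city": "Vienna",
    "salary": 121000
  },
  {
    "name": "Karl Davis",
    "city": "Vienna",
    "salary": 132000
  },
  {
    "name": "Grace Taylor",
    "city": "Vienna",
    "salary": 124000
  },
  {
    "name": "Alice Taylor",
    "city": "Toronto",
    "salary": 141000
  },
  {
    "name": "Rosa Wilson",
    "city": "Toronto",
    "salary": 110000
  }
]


Group by: city

Groups:
  Toronto: 4 people, avg salary = 388000/4 = $97000
  Vienna: 6 people, avg salary = 709000/6 ≈ $118166.67

Highest average salary: Vienna (≈$118166.67)

Vienna (≈$118166.67)


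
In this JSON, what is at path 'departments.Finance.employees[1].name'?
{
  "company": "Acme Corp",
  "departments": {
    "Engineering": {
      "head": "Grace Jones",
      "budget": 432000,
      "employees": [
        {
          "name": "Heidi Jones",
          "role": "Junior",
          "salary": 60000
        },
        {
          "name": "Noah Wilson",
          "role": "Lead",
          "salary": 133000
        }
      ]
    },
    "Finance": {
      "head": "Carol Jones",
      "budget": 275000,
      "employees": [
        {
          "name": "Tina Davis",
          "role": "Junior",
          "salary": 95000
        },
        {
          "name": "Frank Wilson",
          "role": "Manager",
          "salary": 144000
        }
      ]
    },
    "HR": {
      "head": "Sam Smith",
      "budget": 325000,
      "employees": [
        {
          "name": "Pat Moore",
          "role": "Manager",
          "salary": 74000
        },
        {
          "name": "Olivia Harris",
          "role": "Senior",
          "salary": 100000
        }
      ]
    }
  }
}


Path: departments.Finance.employees[1].name

Navigate:
  -> departments
  -> Finance
  -> employees[1].name = 'Frank Wilson'

Frank Wilson


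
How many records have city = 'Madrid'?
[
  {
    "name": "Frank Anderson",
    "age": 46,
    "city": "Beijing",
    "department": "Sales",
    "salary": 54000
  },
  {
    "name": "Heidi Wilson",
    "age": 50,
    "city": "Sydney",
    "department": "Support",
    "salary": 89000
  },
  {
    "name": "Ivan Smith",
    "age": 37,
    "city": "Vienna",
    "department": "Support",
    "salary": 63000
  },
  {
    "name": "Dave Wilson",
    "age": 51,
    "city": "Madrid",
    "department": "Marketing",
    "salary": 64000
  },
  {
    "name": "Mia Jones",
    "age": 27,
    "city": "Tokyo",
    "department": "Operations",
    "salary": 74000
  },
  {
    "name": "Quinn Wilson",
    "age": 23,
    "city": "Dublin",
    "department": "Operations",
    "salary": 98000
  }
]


Data: 6 records
Condition: city = 'Madrid'

Checking each record:
  Frank Anderson: Beijing
  Heidi Wilson: Sydney
  Ivan Smith: Vienna
  Dave Wilson: Madrid MATCH
  Mia Jones: Tokyo
  Quinn Wilson: Dublin

Count: 1

1


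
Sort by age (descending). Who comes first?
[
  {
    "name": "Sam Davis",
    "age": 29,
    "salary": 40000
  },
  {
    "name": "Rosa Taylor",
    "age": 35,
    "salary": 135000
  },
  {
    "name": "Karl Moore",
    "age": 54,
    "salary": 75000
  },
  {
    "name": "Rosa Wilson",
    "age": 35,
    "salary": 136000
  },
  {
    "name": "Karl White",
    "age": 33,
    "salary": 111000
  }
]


Sort by: age (descending)

Sorted order:
  1. Karl Moore (age = 54)
  2. Rosa Taylor (age = 35)
  3. Rosa Wilson (age = 35)
  4. Karl White (age = 33)
  5. Sam Davis (age = 29)

First: Karl Moore

Karl Moore


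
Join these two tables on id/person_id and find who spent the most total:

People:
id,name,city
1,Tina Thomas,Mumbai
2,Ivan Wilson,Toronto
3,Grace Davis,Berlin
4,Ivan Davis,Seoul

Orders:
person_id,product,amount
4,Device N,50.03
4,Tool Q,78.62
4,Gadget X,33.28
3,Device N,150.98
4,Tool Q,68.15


Join on: people.id = orders.person_id

Joined rows:
  Ivan Davis (Seoul) bought Device N for $50.03
  Ivan Davis (Seoul) bought Tool Q for $78.62
  Ivan Davis (Seoul) bought Gadget X for $33.28
  Grace Davis (Berlin) bought Device N for $150.98
  Ivan Davis (Seoul) bought Tool Q for $68.15

Total per person:
  Ivan Davis: $230.08
  Grace Davis: $150.98

Top spender: Ivan Davis ($230.08)

Ivan Davis ($230.08)


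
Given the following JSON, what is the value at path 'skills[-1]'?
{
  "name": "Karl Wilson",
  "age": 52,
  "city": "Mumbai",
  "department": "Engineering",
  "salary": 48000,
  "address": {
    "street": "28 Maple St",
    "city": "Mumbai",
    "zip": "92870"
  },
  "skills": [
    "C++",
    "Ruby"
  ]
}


Query: skills[-1]
Path: skills -> last element
Value: Ruby

Ruby


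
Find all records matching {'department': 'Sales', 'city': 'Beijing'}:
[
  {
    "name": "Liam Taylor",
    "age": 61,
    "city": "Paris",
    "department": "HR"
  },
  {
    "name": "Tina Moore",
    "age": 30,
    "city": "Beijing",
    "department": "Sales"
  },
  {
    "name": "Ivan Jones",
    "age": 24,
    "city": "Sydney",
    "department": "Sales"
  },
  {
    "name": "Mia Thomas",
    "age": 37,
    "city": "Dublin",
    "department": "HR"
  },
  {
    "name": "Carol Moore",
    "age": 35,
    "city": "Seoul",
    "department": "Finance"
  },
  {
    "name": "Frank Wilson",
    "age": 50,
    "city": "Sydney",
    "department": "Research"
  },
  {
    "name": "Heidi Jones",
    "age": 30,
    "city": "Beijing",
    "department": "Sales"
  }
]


Search criteria: {'department': 'Sales', 'city': 'Beijing'}

Checking 7 records:
  Liam Taylor: {department: HR, city: Paris}
  Tina Moore: {department: Sales, city: Beijing} <-- MATCH
  Ivan Jones: {department: Sales, city: Sydney}
  Mia Thomas: {department: HR, city: Dublin}
  Carol Moore: {department: Finance, city: Seoul}
  Frank Wilson: {department: Research, city: Sydney}
  Heidi Jones: {department: Sales, city: Beijing} <-- MATCH

Matches: ["Tina Moore", "Heidi Jones"]

["Tina Moore", "Heidi Jones"]


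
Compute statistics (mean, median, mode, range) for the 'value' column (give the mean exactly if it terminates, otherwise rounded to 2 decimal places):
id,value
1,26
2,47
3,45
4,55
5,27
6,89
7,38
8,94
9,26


Data: [26, 47, 45, 55, 27, 89, 38, 94, 26]
Count: 9
Sum: 447
Mean: 447/9 ≈ 49.67 (rounded to 2 decimal places)
Sorted: [26, 26, 27, 38, 45, 47, 55, 89, 94]
Median: 45.0
Mode: 26 (2 times)
Range: 94 - 26 = 68
Min: 26, Max: 94

mean≈49.67, median=45.0, mode=26, range=68


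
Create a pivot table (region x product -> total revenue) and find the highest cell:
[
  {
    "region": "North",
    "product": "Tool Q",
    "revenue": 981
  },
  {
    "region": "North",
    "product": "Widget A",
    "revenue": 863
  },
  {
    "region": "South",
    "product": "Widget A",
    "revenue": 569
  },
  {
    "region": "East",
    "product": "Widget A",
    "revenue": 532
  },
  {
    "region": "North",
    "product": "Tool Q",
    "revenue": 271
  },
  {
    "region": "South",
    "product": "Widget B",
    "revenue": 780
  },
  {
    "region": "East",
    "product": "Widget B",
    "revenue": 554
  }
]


Pivot: region (rows) x product (columns) -> total revenue

     Tool Q        Widget A      Widget B    
East             0           532           554  
North         1252           863             0  
South            0           569           780  

Highest: North / Tool Q = $1252

North / Tool Q = $1252


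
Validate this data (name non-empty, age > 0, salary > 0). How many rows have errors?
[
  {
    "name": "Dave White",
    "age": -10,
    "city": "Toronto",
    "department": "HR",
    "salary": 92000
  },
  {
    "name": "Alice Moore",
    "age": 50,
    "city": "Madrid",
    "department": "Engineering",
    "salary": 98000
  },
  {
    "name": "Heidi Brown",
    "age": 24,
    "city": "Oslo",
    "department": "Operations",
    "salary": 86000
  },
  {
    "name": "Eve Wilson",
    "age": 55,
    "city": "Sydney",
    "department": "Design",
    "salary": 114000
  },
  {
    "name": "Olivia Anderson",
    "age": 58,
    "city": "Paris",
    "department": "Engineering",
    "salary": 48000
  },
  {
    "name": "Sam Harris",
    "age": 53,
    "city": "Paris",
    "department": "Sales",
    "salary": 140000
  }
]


Validating 6 records:
Rules: name non-empty, age > 0, salary > 0

  Row 1 (Dave White): negative age: -10
  Row 2 (Alice Moore): OK
  Row 3 (Heidi Brown): OK
  Row 4 (Eve Wilson): OK
  Row 5 (Olivia Anderson): OK
  Row 6 (Sam Harris): OK

Total errors: 1

1 errors


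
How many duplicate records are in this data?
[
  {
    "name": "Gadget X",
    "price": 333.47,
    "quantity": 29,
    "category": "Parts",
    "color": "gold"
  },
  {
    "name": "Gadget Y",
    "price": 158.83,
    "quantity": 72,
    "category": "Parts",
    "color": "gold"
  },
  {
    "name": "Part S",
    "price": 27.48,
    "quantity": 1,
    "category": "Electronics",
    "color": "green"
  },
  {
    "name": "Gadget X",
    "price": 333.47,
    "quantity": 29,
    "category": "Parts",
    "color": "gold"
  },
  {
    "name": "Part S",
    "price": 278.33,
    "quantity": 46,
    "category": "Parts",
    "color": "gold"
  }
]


Checking 5 records for duplicates:

  Row 1: Gadget X ($333.47, qty 29)
  Row 2: Gadget Y ($158.83, qty 72)
  Row 3: Part S ($27.48, qty 1)
  Row 4: Gadget X ($333.47, qty 29) <-- DUPLICATE
  Row 5: Part S ($278.33, qty 46)

Duplicates found: 1
Unique records: 4

1 duplicates, 4 unique


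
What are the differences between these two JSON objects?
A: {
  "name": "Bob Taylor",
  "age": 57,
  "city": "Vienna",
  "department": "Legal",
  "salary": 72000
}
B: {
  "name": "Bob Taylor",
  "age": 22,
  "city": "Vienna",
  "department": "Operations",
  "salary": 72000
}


Comparing each field (in key order):
  name: same
  age: DIFFERENT
  city: same
  department: DIFFERENT
  salary: same
Differences:
  age: 57 -> 22
  department: Legal -> Operations

2 field(s) changed

2 changes: age, department


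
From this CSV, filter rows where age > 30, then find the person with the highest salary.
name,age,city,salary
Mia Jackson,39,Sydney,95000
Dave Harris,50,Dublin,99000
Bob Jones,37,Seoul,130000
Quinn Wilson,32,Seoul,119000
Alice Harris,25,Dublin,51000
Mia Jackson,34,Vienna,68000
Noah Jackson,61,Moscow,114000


Filter: age > 30
Sort by: salary (descending)

Filtered records (6):
  Bob Jones, age 37, salary $130000
  Quinn Wilson, age 32, salary $119000
  Noah Jackson, age 61, salary $114000
  Dave Harris, age 50, salary $99000
  Mia Jackson, age 39, salary $95000
  Mia Jackson, age 34, salary $68000

Highest salary: Bob Jones ($130000)

Bob Jones


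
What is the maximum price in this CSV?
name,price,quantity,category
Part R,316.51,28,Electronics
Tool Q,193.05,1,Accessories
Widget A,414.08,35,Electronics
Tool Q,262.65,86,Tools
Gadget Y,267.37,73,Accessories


Computing maximum price:
Values: [316.51, 193.05, 414.08, 262.65, 267.37]
Max = 414.08

414.08


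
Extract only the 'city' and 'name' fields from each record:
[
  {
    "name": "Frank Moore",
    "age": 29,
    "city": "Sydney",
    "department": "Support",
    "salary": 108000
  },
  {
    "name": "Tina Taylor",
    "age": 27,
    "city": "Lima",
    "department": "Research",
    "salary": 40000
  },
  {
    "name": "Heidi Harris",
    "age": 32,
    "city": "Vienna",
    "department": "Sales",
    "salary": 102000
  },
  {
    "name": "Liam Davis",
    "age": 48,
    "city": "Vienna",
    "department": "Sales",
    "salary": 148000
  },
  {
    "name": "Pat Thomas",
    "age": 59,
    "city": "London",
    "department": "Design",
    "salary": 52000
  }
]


Original: 5 records with fields: name, age, city, department, salary
Keep: ['city', 'name']
Drop: ['age', 'department', 'salary']
Result: 5 records, 2 fields each

[
  {
    "city": "Sydney",
    "name": "Frank Moore"
  },
  {
    "city": "Lima",
    "name": "Tina Taylor"
  },
  {
    "city": "Vienna",
    "name": "Heidi Harris"
  },
  {
    "city": "Vienna",
    "name": "Liam Davis"
  },
  {
    "city": "London",
    "name": "Pat Thomas"
  }
]


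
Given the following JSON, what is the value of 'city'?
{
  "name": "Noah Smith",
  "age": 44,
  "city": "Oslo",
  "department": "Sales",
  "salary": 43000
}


Looking up field 'city'
Value: Oslo

Oslo


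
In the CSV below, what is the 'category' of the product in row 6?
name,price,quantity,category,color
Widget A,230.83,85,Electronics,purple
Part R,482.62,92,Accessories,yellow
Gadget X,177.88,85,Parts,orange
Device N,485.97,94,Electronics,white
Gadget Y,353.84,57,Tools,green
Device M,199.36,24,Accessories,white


Query: Row 6 ('Device M'), column 'category'
Value: Accessories

Accessories


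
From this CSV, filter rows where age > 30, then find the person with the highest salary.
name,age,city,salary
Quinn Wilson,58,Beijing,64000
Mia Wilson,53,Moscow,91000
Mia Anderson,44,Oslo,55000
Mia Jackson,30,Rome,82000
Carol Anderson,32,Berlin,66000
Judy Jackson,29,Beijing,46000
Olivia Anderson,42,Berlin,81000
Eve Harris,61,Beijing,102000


Filter: age > 30
Sort by: salary (descending)

Filtered records (6):
  Eve Harris, age 61, salary $102000
  Mia Wilson, age 53, salary $91000
  Olivia Anderson, age 42, salary $81000
  Carol Anderson, age 32, salary $66000
  Quinn Wilson, age 58, salary $64000
  Mia Anderson, age 44, salary $55000

Highest salary: Eve Harris ($102000)

Eve Harris
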